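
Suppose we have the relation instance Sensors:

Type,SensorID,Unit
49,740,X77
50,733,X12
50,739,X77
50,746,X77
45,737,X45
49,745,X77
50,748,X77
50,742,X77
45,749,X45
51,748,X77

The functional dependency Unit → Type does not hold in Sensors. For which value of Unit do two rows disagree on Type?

X77

Unit=X77: 7 rows → Type takes values {49, 50, 51} — violation
Unit=X12: 1 row → Type = 50 ✓
Unit=X45: 2 rows → Type = 45, 45 ✓
The only Unit value with inconsistent Type is Unit=X77.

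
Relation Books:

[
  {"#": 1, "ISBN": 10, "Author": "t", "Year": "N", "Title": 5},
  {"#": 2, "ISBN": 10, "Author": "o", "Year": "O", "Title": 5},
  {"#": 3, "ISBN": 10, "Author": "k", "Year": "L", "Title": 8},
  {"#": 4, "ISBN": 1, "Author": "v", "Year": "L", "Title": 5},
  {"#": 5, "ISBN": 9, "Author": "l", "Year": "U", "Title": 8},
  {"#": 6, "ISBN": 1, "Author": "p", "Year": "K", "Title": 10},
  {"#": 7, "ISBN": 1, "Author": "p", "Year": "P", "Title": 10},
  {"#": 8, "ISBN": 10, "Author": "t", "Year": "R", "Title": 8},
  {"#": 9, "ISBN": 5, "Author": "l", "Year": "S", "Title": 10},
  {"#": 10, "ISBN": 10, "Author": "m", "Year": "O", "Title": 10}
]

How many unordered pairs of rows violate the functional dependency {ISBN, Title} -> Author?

2

(ISBN=10, Title=5): violating pairs (1,2) — 1 pair.
(ISBN=10, Title=8): violating pairs (3,8) — 1 pair.
(ISBN=1, Title=10): all 2 rows agree on Author — 0 pairs.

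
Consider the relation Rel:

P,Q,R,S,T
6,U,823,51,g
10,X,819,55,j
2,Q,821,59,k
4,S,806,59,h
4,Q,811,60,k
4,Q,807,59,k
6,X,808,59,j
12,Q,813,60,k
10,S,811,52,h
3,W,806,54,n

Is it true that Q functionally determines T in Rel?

Yes

Q=U: 1 row → T = g ✓
Q=X: 2 rows → T = j, j ✓
Q=Q: 4 rows → T = k, k, k, k ✓
Q=S: 2 rows → T = h, h ✓
Q=W: 1 row → T = n ✓
Every Q value is associated with a single T value, so Q → T holds.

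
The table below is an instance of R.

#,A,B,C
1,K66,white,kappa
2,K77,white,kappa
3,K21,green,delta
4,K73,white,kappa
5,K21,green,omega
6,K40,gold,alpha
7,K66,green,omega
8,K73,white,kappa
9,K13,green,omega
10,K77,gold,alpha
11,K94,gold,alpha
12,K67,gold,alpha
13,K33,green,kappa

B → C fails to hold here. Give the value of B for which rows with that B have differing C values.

green

B=white: rows 1, 2, 4, 8 → C = kappa, kappa, kappa, kappa ✓
B=green: rows 3, 5, 7, 9, 13 → C takes values {delta, omega, kappa} — violation
B=gold: rows 6, 10, 11, 12 → C = alpha, alpha, alpha, alpha ✓
The only B value with inconsistent C is B=green.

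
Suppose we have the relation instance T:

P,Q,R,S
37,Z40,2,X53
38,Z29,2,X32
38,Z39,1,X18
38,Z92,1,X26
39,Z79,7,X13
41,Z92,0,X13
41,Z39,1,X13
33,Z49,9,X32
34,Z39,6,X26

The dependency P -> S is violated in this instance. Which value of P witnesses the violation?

P=37: 1 row → S = X53 ✓
P=38: 3 rows → S takes values {X32, X18, X26} — violation
P=39: 1 row → S = X13 ✓
P=41: 2 rows → S = X13, X13 ✓
P=33: 1 row → S = X32 ✓
P=34: 1 row → S = X26 ✓
The only P value with inconsistent S is P=38.

38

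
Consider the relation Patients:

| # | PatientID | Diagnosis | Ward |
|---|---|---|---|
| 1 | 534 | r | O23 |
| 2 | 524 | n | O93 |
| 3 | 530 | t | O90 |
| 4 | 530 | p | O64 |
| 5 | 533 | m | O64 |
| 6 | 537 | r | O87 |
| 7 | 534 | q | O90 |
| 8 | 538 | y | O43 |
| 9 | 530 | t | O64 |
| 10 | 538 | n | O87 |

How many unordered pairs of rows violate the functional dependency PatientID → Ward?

4

PatientID=534: violating pairs (1,7) — 1 pair.
PatientID=530: violating pairs (3,4), (3,9) — 2 pairs.
PatientID=538: violating pairs (8,10) — 1 pair.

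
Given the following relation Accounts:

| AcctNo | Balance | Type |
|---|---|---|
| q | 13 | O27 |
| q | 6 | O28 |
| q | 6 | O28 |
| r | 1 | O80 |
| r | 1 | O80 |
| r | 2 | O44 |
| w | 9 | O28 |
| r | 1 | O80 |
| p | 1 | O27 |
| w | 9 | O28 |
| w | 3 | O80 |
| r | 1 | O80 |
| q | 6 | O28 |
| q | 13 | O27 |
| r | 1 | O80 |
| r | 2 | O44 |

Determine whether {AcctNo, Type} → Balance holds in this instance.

(AcctNo=q, Type=O27): 2 rows → Balance = 13, 13 ✓
(AcctNo=q, Type=O28): 3 rows → Balance = 6, 6, 6 ✓
(AcctNo=r, Type=O80): 5 rows → Balance = 1, 1, 1, 1, 1 ✓
(AcctNo=r, Type=O44): 2 rows → Balance = 2, 2 ✓
(AcctNo=w, Type=O28): 2 rows → Balance = 9, 9 ✓
(AcctNo=p, Type=O27): 1 row → Balance = 1 ✓
(AcctNo=w, Type=O80): 1 row → Balance = 3 ✓
Every {AcctNo, Type} value is associated with a single Balance value, so {AcctNo, Type} → Balance holds.

Yes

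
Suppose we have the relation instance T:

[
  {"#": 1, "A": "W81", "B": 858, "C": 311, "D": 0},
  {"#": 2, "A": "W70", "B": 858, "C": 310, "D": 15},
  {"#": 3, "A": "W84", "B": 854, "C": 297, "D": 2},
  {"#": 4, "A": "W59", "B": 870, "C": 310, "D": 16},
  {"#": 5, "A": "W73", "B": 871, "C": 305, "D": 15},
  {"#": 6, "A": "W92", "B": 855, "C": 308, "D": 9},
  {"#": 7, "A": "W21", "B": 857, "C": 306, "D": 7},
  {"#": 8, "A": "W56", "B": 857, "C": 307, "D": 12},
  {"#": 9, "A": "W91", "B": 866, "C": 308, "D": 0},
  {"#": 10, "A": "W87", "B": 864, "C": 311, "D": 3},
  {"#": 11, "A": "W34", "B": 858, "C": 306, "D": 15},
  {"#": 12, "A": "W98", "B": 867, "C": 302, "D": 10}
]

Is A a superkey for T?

Yes

All 12 rows have distinct A values, so A → (all attributes) holds and A is a superkey.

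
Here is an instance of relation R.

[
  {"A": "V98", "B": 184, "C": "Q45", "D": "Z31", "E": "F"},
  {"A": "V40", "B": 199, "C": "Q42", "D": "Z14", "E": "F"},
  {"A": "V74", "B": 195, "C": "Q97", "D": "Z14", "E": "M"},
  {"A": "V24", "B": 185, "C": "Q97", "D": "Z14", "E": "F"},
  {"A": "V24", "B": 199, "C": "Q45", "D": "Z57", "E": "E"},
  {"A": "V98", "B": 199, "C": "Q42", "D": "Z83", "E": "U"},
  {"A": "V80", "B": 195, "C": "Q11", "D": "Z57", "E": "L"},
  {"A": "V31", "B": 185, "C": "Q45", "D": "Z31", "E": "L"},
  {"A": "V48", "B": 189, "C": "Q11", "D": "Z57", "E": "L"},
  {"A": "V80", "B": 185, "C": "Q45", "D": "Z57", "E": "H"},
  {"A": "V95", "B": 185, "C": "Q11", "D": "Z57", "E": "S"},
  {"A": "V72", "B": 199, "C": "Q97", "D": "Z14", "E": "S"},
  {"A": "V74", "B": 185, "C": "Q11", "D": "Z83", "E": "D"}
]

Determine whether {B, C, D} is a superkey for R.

Yes

All 13 rows have distinct {B, C, D} values, so {B, C, D} → (all attributes) holds and {B, C, D} is a superkey.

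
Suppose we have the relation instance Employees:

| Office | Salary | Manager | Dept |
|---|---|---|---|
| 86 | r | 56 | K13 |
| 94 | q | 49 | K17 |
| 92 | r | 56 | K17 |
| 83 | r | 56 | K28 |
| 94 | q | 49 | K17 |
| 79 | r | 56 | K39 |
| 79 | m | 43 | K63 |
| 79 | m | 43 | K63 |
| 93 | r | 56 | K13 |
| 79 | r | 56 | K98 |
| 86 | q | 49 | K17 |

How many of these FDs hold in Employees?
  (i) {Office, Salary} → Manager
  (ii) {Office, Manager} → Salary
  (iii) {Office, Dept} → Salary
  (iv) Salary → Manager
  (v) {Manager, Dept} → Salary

5

(i) {Office, Salary} → Manager: every LHS value maps to a single RHS value — holds.
(ii) {Office, Manager} → Salary: every LHS value maps to a single RHS value — holds.
(iii) {Office, Dept} → Salary: every LHS value maps to a single RHS value — holds.
(iv) Salary → Manager: every LHS value maps to a single RHS value — holds.
(v) {Manager, Dept} → Salary: every LHS value maps to a single RHS value — holds.
5 of the 5 dependencies hold.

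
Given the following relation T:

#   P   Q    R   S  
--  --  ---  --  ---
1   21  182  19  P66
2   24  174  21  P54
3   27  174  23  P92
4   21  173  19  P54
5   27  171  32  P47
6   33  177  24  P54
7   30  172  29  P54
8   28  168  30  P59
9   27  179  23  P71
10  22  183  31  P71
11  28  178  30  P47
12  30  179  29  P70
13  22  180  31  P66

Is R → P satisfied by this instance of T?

Yes

R=19: rows 1, 4 → P = 21, 21 ✓
R=21: row 2 → P = 24 ✓
R=23: rows 3, 9 → P = 27, 27 ✓
R=32: row 5 → P = 27 ✓
R=24: row 6 → P = 33 ✓
R=29: rows 7, 12 → P = 30, 30 ✓
R=30: rows 8, 11 → P = 28, 28 ✓
R=31: rows 10, 13 → P = 22, 22 ✓
Every R value is associated with a single P value, so R → P holds.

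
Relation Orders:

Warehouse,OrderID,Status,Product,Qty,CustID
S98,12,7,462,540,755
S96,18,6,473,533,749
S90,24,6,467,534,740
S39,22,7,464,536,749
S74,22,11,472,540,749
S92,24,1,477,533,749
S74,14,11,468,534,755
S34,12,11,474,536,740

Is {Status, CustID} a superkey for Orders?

Yes

All 8 rows have distinct {Status, CustID} values, so {Status, CustID} → (all attributes) holds and {Status, CustID} is a superkey.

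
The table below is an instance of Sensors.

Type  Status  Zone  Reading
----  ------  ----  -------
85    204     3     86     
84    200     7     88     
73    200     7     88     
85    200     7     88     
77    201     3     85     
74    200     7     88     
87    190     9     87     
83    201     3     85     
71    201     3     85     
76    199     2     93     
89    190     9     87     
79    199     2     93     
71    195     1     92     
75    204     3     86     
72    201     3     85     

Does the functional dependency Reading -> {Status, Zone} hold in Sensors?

Yes

Reading=86: 2 rows → {Status,Zone} = (204, 3), (204, 3) ✓
Reading=88: 4 rows → {Status,Zone} = (200, 7), (200, 7), (200, 7), (200, 7) ✓
Reading=85: 4 rows → {Status,Zone} = (201, 3), (201, 3), (201, 3), (201, 3) ✓
Reading=87: 2 rows → {Status,Zone} = (190, 9), (190, 9) ✓
Reading=93: 2 rows → {Status,Zone} = (199, 2), (199, 2) ✓
Reading=92: 1 row → {Status,Zone} = (195, 1) ✓
Every Reading value is associated with a single {Status, Zone} value, so Reading -> {Status, Zone} holds.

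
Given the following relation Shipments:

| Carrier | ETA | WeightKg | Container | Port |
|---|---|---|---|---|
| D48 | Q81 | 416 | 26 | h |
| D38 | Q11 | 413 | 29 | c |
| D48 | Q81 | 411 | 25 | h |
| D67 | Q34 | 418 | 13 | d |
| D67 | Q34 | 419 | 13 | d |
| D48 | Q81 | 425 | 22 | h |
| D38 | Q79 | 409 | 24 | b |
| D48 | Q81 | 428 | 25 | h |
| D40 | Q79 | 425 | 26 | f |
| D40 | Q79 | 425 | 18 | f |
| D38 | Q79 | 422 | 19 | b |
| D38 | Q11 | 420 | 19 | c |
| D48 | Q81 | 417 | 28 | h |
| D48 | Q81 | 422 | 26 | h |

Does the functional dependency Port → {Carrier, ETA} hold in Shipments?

Port=h: 6 rows → {Carrier,ETA} = (D48, Q81), (D48, Q81), (D48, Q81), (D48, Q81), (D48, Q81), (D48, Q81) ✓
Port=c: 2 rows → {Carrier,ETA} = (D38, Q11), (D38, Q11) ✓
Port=d: 2 rows → {Carrier,ETA} = (D67, Q34), (D67, Q34) ✓
Port=b: 2 rows → {Carrier,ETA} = (D38, Q79), (D38, Q79) ✓
Port=f: 2 rows → {Carrier,ETA} = (D40, Q79), (D40, Q79) ✓
Every Port value is associated with a single {Carrier, ETA} value, so Port → {Carrier, ETA} holds.

Yes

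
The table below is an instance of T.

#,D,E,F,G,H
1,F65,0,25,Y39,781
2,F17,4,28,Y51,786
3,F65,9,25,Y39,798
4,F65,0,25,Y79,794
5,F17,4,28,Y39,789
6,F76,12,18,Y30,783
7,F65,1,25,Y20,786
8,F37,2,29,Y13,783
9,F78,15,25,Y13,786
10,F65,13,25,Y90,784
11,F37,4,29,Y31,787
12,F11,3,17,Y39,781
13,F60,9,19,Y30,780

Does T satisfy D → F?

D=F65: rows 1, 3, 4, 7, 10 → F = 25, 25, 25, 25, 25 ✓
D=F17: rows 2, 5 → F = 28, 28 ✓
D=F76: row 6 → F = 18 ✓
D=F37: rows 8, 11 → F = 29, 29 ✓
D=F78: row 9 → F = 25 ✓
D=F11: row 12 → F = 17 ✓
D=F60: row 13 → F = 19 ✓
Every D value is associated with a single F value, so D → F holds.

Yes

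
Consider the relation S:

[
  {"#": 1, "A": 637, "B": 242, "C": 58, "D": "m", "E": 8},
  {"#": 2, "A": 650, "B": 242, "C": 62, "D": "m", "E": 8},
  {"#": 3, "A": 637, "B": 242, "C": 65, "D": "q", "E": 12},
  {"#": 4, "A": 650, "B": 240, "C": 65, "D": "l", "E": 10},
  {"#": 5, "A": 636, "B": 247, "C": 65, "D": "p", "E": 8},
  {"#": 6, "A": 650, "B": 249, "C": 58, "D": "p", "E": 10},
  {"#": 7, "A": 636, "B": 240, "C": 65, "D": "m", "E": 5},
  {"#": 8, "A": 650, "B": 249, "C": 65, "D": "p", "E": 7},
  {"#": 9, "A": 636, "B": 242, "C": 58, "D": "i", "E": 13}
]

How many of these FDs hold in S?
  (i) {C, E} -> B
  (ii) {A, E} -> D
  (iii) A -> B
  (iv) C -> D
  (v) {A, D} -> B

2

(i) {C, E} -> B: every LHS value maps to a single RHS value — holds.
(ii) {A, E} -> D: (A=650, E=10): rows 4, 6 → D takes values {l, p} — violation — fails.
(iii) A -> B: A=650: rows 2, 4, 6, 8 → B takes values {242, 240, 249} — violation; A=636: rows 5, 7, 9 → B takes values {247, 240, 242} — violation — fails.
(iv) C -> D: C=58: rows 1, 6, 9 → D takes values {m, p, i} — violation; C=65: rows 3, 4, 5, 7, 8 → D takes values {q, l, p, m} — violation — fails.
(v) {A, D} -> B: every LHS value maps to a single RHS value — holds.
2 of the 5 dependencies hold.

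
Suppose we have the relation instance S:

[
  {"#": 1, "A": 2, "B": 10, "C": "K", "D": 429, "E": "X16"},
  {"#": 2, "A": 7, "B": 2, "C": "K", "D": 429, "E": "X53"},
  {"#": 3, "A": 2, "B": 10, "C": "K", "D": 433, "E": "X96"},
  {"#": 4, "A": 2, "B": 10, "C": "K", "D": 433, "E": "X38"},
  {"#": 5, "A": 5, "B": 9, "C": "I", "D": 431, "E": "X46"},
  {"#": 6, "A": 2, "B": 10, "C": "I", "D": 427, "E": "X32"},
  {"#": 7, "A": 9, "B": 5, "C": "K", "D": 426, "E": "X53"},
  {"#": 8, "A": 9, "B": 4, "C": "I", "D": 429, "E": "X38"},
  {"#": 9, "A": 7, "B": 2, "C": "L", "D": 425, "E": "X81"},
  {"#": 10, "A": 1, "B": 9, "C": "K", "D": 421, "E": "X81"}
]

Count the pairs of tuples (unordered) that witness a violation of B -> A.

1

B=10: all 4 rows agree on A — 0 pairs.
B=2: all 2 rows agree on A — 0 pairs.
B=9: violating pairs (5,10) — 1 pair.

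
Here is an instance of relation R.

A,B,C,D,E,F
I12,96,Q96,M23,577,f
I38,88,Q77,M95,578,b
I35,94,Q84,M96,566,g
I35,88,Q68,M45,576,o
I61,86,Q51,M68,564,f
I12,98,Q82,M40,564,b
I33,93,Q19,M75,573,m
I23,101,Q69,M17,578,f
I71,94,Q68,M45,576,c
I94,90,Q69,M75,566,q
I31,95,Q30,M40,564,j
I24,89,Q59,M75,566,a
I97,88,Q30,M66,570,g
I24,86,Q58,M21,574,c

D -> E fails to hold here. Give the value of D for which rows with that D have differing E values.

D=M23: 1 row → E = 577 ✓
D=M95: 1 row → E = 578 ✓
D=M96: 1 row → E = 566 ✓
D=M45: 2 rows → E = 576, 576 ✓
D=M68: 1 row → E = 564 ✓
D=M40: 2 rows → E = 564, 564 ✓
D=M75: 3 rows → E takes values {573, 566} — violation
D=M17: 1 row → E = 578 ✓
D=M66: 1 row → E = 570 ✓
D=M21: 1 row → E = 574 ✓
The only D value with inconsistent E is D=M75.

M75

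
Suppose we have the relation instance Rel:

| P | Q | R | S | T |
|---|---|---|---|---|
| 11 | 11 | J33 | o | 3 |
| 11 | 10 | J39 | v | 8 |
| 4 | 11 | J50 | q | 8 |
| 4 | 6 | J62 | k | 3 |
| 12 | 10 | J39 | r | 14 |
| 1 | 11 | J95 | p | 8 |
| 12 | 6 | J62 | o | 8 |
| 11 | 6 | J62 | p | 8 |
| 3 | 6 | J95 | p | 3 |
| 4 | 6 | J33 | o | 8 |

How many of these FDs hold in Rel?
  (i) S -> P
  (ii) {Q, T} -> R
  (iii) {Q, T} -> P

(i) S -> P: S=o: 3 rows → P takes values {11, 12, 4} — violation; S=p: 3 rows → P takes values {1, 11, 3} — violation — fails.
(ii) {Q, T} -> R: (Q=11, T=8): 2 rows → R takes values {J50, J95} — violation; (Q=6, T=3): 2 rows → R takes values {J62, J95} — violation; (Q=6, T=8): 3 rows → R takes values {J62, J33} — violation — fails.
(iii) {Q, T} -> P: (Q=11, T=8): 2 rows → P takes values {4, 1} — violation; (Q=6, T=3): 2 rows → P takes values {4, 3} — violation; (Q=6, T=8): 3 rows → P takes values {12, 11, 4} — violation — fails.
None of the 3 dependencies hold.

0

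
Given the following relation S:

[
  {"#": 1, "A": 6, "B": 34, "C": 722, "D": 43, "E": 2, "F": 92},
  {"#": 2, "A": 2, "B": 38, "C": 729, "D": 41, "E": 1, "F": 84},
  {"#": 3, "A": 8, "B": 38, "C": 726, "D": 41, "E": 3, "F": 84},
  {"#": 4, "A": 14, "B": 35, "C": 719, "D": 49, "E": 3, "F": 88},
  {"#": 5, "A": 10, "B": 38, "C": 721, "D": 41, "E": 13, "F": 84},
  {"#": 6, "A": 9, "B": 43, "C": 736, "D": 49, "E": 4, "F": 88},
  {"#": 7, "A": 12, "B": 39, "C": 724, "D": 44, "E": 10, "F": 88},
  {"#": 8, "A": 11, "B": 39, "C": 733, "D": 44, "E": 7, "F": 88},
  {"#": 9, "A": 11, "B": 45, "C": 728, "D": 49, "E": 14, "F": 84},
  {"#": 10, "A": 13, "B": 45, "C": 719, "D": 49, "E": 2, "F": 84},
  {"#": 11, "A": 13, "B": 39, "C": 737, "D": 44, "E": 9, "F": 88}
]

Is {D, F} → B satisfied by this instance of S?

No

(D=43, F=92): row 1 → B = 34 ✓
(D=41, F=84): rows 2, 3, 5 → B = 38, 38, 38 ✓
(D=49, F=88): rows 4, 6 → B takes values {35, 43} — violation
(D=44, F=88): rows 7, 8, 11 → B = 39, 39, 39 ✓
(D=49, F=84): rows 9, 10 → B = 45, 45 ✓
Two rows agree on {D, F} but differ on B, so {D, F} → B does not hold.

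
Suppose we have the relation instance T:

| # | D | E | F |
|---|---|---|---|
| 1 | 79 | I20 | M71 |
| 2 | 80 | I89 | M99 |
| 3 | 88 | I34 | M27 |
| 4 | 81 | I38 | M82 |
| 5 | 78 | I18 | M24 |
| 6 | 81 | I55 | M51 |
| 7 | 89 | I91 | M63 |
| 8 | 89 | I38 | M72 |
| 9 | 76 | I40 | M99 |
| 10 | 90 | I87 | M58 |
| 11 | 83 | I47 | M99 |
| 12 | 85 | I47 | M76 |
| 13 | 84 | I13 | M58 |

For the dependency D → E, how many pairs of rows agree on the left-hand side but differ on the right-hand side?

D=81: violating pairs (4,6) — 1 pair.
D=89: violating pairs (7,8) — 1 pair.

2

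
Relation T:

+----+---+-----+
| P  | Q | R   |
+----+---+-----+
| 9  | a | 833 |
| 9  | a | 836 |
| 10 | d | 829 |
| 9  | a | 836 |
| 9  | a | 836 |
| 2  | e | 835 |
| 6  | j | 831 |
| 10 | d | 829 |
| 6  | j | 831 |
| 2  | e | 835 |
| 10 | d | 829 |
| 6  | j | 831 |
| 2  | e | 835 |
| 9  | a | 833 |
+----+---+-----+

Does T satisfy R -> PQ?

R=833: 2 rows → {P,Q} = (9, a), (9, a) ✓
R=836: 3 rows → {P,Q} = (9, a), (9, a), (9, a) ✓
R=829: 3 rows → {P,Q} = (10, d), (10, d), (10, d) ✓
R=835: 3 rows → {P,Q} = (2, e), (2, e), (2, e) ✓
R=831: 3 rows → {P,Q} = (6, j), (6, j), (6, j) ✓
Every R value is associated with a single PQ value, so R -> PQ holds.

Yes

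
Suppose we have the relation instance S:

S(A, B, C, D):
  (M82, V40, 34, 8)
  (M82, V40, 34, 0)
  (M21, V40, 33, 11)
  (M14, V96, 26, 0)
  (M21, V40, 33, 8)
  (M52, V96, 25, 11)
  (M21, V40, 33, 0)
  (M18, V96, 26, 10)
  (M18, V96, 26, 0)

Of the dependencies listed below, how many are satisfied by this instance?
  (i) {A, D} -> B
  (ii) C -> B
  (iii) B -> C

2

(i) {A, D} -> B: every LHS value maps to a single RHS value — holds.
(ii) C -> B: every LHS value maps to a single RHS value — holds.
(iii) B -> C: B=V40: 5 rows → C takes values {34, 33} — violation; B=V96: 4 rows → C takes values {26, 25} — violation — fails.
2 of the 3 dependencies hold.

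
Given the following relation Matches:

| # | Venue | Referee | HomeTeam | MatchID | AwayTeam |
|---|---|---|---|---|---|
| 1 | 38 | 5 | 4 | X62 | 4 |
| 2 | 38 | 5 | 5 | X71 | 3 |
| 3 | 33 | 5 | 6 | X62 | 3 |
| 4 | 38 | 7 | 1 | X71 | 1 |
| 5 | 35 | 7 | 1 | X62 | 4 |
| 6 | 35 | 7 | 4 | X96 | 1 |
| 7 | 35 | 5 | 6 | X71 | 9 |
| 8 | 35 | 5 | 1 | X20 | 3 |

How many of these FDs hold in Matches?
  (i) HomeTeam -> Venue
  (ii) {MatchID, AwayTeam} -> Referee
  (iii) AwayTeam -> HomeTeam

0

(i) HomeTeam -> Venue: HomeTeam=4: rows 1, 6 → Venue takes values {38, 35} — violation; HomeTeam=6: rows 3, 7 → Venue takes values {33, 35} — violation; HomeTeam=1: rows 4, 5, 8 → Venue takes values {38, 35} — violation — fails.
(ii) {MatchID, AwayTeam} -> Referee: (MatchID=X62, AwayTeam=4): rows 1, 5 → Referee takes values {5, 7} — violation — fails.
(iii) AwayTeam -> HomeTeam: AwayTeam=4: rows 1, 5 → HomeTeam takes values {4, 1} — violation; AwayTeam=3: rows 2, 3, 8 → HomeTeam takes values {5, 6, 1} — violation; AwayTeam=1: rows 4, 6 → HomeTeam takes values {1, 4} — violation — fails.
None of the 3 dependencies hold.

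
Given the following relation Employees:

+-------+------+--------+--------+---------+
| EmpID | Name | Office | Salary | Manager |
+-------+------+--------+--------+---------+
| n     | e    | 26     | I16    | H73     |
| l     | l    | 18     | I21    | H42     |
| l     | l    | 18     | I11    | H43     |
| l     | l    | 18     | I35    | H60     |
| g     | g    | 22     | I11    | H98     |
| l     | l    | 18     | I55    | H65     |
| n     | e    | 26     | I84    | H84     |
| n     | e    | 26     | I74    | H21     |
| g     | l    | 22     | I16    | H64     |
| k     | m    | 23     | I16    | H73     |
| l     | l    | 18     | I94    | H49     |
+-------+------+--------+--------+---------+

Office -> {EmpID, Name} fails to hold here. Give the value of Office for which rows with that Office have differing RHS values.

Office=26: 3 rows → {EmpID,Name} = (n, e), (n, e), (n, e) ✓
Office=18: 5 rows → {EmpID,Name} = (l, l), (l, l), (l, l), (l, l), (l, l) ✓
Office=22: 2 rows → {EmpID,Name} takes values {(g, g), (g, l)} — violation
Office=23: 1 row → {EmpID,Name} = (k, m) ✓
The only Office value with inconsistent RHS is Office=22.

22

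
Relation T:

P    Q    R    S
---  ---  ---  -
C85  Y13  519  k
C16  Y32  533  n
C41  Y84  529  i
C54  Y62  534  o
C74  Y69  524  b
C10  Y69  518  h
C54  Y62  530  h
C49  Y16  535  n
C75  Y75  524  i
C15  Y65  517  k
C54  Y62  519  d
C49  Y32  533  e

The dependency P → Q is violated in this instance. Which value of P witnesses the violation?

P=C85: 1 row → Q = Y13 ✓
P=C16: 1 row → Q = Y32 ✓
P=C41: 1 row → Q = Y84 ✓
P=C54: 3 rows → Q = Y62, Y62, Y62 ✓
P=C74: 1 row → Q = Y69 ✓
P=C10: 1 row → Q = Y69 ✓
P=C49: 2 rows → Q takes values {Y16, Y32} — violation
P=C75: 1 row → Q = Y75 ✓
P=C15: 1 row → Q = Y65 ✓
The only P value with inconsistent Q is P=C49.

C49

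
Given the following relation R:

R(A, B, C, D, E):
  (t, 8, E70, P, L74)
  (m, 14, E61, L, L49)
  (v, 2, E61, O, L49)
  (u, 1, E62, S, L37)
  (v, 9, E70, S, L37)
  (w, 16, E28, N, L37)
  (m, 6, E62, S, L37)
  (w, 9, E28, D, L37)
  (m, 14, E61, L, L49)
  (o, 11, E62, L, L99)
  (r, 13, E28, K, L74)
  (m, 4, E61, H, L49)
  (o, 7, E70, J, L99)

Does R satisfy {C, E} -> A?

(C=E70, E=L74): 1 row → A = t ✓
(C=E61, E=L49): 4 rows → A takes values {m, v} — violation
(C=E62, E=L37): 2 rows → A takes values {u, m} — violation
(C=E70, E=L37): 1 row → A = v ✓
(C=E28, E=L37): 2 rows → A = w, w ✓
(C=E62, E=L99): 1 row → A = o ✓
(C=E28, E=L74): 1 row → A = r ✓
(C=E70, E=L99): 1 row → A = o ✓
Two rows agree on {C, E} but differ on A, so {C, E} -> A does not hold.

No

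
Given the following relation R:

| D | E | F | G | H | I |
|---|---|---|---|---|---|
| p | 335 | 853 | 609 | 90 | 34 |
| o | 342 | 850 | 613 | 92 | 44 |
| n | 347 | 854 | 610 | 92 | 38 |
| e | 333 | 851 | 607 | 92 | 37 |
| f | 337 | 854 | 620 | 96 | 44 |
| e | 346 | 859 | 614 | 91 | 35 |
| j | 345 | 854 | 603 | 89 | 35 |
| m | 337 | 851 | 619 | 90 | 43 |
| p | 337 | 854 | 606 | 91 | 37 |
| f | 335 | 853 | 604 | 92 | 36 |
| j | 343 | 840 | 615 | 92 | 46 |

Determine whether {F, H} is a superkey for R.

Yes

All 11 rows have distinct {F, H} values, so {F, H} → (all attributes) holds and {F, H} is a superkey.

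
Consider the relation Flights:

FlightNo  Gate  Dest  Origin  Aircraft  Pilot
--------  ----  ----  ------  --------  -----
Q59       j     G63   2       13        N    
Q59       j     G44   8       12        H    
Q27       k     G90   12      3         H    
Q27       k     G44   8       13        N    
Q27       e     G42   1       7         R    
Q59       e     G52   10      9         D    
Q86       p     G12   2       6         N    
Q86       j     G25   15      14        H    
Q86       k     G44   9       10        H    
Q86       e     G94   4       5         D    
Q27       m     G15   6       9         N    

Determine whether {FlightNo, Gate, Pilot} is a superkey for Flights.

All 11 rows have distinct {FlightNo, Gate, Pilot} values, so {FlightNo, Gate, Pilot} → (all attributes) holds and {FlightNo, Gate, Pilot} is a superkey.

Yes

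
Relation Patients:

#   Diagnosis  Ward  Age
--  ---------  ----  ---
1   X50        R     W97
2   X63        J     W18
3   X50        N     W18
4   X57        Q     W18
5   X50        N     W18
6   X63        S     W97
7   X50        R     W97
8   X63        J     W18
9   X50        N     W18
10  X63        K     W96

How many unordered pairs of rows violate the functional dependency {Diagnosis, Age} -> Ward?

(Diagnosis=X50, Age=W97): all 2 rows agree on Ward — 0 pairs.
(Diagnosis=X63, Age=W18): all 2 rows agree on Ward — 0 pairs.
(Diagnosis=X50, Age=W18): all 3 rows agree on Ward — 0 pairs.

0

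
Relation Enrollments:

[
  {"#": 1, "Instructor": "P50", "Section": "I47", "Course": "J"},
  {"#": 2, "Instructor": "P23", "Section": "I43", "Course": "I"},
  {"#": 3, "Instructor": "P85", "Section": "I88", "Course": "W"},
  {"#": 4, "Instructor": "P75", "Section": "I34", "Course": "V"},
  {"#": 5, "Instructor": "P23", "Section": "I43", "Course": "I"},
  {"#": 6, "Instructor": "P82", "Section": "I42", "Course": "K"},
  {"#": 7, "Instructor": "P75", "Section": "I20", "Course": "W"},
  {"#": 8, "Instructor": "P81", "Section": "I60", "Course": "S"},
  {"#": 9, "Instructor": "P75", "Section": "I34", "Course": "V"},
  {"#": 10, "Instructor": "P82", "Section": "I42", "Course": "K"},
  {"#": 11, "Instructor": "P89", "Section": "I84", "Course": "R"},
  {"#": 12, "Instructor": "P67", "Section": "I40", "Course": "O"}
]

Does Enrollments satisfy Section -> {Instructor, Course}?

Yes

Section=I47: row 1 → {Instructor,Course} = (P50, J) ✓
Section=I43: rows 2, 5 → {Instructor,Course} = (P23, I), (P23, I) ✓
Section=I88: row 3 → {Instructor,Course} = (P85, W) ✓
Section=I34: rows 4, 9 → {Instructor,Course} = (P75, V), (P75, V) ✓
Section=I42: rows 6, 10 → {Instructor,Course} = (P82, K), (P82, K) ✓
Section=I20: row 7 → {Instructor,Course} = (P75, W) ✓
Section=I60: row 8 → {Instructor,Course} = (P81, S) ✓
Section=I84: row 11 → {Instructor,Course} = (P89, R) ✓
Section=I40: row 12 → {Instructor,Course} = (P67, O) ✓
Every Section value is associated with a single {Instructor, Course} value, so Section -> {Instructor, Course} holds.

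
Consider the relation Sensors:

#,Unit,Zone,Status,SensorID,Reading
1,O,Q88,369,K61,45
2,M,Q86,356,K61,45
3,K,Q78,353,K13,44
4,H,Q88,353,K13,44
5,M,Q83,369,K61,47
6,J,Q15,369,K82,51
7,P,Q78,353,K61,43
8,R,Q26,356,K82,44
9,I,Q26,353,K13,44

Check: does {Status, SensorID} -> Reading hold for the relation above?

No

(Status=369, SensorID=K61): rows 1, 5 → Reading takes values {45, 47} — violation
(Status=356, SensorID=K61): row 2 → Reading = 45 ✓
(Status=353, SensorID=K13): rows 3, 4, 9 → Reading = 44, 44, 44 ✓
(Status=369, SensorID=K82): row 6 → Reading = 51 ✓
(Status=353, SensorID=K61): row 7 → Reading = 43 ✓
(Status=356, SensorID=K82): row 8 → Reading = 44 ✓
Two rows agree on {Status, SensorID} but differ on Reading, so {Status, SensorID} -> Reading does not hold.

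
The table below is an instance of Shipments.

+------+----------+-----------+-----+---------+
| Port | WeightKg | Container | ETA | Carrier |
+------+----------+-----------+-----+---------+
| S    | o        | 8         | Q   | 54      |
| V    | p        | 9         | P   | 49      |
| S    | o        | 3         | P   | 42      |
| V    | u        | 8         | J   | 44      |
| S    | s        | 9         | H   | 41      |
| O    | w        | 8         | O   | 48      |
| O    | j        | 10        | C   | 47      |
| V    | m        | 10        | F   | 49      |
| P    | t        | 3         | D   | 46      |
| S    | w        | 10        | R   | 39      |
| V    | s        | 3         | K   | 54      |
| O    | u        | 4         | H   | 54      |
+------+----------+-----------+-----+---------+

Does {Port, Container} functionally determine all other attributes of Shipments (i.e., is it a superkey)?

Yes

All 12 rows have distinct {Port, Container} values, so {Port, Container} → (all attributes) holds and {Port, Container} is a superkey.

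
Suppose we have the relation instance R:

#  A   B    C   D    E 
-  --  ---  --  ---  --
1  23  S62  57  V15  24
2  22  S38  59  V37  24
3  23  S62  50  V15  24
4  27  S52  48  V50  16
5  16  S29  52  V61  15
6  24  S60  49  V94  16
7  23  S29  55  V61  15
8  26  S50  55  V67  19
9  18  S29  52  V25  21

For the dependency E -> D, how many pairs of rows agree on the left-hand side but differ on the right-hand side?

E=24: violating pairs (1,2), (2,3) — 2 pairs.
E=16: violating pairs (4,6) — 1 pair.
E=15: all 2 rows agree on D — 0 pairs.

3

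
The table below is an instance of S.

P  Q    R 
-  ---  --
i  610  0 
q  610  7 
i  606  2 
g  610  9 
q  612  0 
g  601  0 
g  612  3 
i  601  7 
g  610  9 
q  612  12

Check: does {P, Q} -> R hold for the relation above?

(P=i, Q=610): 1 row → R = 0 ✓
(P=q, Q=610): 1 row → R = 7 ✓
(P=i, Q=606): 1 row → R = 2 ✓
(P=g, Q=610): 2 rows → R = 9, 9 ✓
(P=q, Q=612): 2 rows → R takes values {0, 12} — violation
(P=g, Q=601): 1 row → R = 0 ✓
(P=g, Q=612): 1 row → R = 3 ✓
(P=i, Q=601): 1 row → R = 7 ✓
Two rows agree on {P, Q} but differ on R, so {P, Q} -> R does not hold.

No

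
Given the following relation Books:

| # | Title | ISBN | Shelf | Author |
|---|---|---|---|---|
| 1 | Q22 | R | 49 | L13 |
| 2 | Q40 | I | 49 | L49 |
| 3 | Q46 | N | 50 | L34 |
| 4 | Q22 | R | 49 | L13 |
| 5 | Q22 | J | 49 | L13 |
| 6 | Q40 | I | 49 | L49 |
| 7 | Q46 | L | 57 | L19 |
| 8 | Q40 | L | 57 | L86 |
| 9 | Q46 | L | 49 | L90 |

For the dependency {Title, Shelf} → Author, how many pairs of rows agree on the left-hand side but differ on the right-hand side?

(Title=Q22, Shelf=49): all 3 rows agree on Author — 0 pairs.
(Title=Q40, Shelf=49): all 2 rows agree on Author — 0 pairs.

0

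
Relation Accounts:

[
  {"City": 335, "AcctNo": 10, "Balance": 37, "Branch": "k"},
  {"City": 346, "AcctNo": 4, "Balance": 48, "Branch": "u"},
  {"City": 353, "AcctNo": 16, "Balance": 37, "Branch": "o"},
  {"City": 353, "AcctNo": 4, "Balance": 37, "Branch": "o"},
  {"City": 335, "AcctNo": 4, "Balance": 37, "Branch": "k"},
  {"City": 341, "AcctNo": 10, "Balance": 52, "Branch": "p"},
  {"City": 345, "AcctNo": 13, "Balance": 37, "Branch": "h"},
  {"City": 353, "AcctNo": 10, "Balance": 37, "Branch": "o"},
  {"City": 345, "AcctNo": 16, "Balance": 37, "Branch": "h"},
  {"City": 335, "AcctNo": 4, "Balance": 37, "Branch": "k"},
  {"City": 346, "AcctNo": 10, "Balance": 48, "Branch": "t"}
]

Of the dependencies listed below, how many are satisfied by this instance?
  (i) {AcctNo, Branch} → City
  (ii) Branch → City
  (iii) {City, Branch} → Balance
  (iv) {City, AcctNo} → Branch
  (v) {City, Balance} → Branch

(i) {AcctNo, Branch} → City: every LHS value maps to a single RHS value — holds.
(ii) Branch → City: every LHS value maps to a single RHS value — holds.
(iii) {City, Branch} → Balance: every LHS value maps to a single RHS value — holds.
(iv) {City, AcctNo} → Branch: every LHS value maps to a single RHS value — holds.
(v) {City, Balance} → Branch: (City=346, Balance=48): 2 rows → Branch takes values {u, t} — violation — fails.
4 of the 5 dependencies hold.

4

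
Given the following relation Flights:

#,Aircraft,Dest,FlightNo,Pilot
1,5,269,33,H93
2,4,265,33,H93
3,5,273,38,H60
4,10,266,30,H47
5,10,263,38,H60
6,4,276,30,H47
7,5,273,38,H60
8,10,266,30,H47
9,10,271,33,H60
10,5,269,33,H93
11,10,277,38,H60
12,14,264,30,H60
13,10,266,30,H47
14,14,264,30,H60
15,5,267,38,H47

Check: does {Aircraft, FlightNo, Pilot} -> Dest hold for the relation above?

No

(Aircraft=5, FlightNo=33, Pilot=H93): rows 1, 10 → Dest = 269, 269 ✓
(Aircraft=4, FlightNo=33, Pilot=H93): row 2 → Dest = 265 ✓
(Aircraft=5, FlightNo=38, Pilot=H60): rows 3, 7 → Dest = 273, 273 ✓
(Aircraft=10, FlightNo=30, Pilot=H47): rows 4, 8, 13 → Dest = 266, 266, 266 ✓
(Aircraft=10, FlightNo=38, Pilot=H60): rows 5, 11 → Dest takes values {263, 277} — violation
(Aircraft=4, FlightNo=30, Pilot=H47): row 6 → Dest = 276 ✓
(Aircraft=10, FlightNo=33, Pilot=H60): row 9 → Dest = 271 ✓
(Aircraft=14, FlightNo=30, Pilot=H60): rows 12, 14 → Dest = 264, 264 ✓
(Aircraft=5, FlightNo=38, Pilot=H47): row 15 → Dest = 267 ✓
Two rows agree on {Aircraft, FlightNo, Pilot} but differ on Dest, so {Aircraft, FlightNo, Pilot} -> Dest does not hold.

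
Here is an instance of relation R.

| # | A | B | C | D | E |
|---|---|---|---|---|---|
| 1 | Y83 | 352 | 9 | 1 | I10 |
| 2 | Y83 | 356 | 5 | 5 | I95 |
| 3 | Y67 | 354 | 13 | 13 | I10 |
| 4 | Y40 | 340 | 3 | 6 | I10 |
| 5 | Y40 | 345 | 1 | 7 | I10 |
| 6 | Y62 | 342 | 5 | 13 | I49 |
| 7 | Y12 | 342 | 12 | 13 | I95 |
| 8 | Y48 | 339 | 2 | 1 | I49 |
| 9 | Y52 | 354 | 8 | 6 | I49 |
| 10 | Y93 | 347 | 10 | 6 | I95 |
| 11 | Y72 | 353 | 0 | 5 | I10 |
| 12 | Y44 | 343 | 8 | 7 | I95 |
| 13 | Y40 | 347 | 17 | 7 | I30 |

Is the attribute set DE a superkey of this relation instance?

All 13 rows have distinct DE values, so DE → (all attributes) holds and DE is a superkey.

Yes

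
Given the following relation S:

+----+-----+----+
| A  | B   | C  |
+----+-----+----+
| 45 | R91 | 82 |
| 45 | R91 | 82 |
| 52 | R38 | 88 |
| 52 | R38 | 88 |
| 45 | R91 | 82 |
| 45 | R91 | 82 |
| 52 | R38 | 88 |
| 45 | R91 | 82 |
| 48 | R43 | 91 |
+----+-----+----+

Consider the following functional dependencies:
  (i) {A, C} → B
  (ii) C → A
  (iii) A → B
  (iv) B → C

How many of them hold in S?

(i) {A, C} → B: every LHS value maps to a single RHS value — holds.
(ii) C → A: every LHS value maps to a single RHS value — holds.
(iii) A → B: every LHS value maps to a single RHS value — holds.
(iv) B → C: every LHS value maps to a single RHS value — holds.
4 of the 4 dependencies hold.

4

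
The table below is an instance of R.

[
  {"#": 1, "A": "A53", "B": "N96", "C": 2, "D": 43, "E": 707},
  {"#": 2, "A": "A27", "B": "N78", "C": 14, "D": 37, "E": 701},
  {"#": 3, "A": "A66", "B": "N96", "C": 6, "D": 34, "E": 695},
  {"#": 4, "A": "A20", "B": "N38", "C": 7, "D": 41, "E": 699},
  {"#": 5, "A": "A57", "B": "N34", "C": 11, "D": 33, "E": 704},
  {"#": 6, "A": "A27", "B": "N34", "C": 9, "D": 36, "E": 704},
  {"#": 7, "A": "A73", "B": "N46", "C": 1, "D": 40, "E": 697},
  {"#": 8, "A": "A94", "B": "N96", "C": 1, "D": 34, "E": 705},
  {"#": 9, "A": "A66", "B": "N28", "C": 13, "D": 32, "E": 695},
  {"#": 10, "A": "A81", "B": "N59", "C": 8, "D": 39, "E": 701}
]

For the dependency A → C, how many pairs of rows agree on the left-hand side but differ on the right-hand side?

A=A27: violating pairs (2,6) — 1 pair.
A=A66: violating pairs (3,9) — 1 pair.

2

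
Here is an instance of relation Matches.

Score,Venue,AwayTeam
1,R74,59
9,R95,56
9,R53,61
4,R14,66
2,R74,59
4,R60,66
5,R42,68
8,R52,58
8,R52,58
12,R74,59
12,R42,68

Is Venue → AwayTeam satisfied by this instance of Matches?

Yes

Venue=R74: 3 rows → AwayTeam = 59, 59, 59 ✓
Venue=R95: 1 row → AwayTeam = 56 ✓
Venue=R53: 1 row → AwayTeam = 61 ✓
Venue=R14: 1 row → AwayTeam = 66 ✓
Venue=R60: 1 row → AwayTeam = 66 ✓
Venue=R42: 2 rows → AwayTeam = 68, 68 ✓
Venue=R52: 2 rows → AwayTeam = 58, 58 ✓
Every Venue value is associated with a single AwayTeam value, so Venue → AwayTeam holds.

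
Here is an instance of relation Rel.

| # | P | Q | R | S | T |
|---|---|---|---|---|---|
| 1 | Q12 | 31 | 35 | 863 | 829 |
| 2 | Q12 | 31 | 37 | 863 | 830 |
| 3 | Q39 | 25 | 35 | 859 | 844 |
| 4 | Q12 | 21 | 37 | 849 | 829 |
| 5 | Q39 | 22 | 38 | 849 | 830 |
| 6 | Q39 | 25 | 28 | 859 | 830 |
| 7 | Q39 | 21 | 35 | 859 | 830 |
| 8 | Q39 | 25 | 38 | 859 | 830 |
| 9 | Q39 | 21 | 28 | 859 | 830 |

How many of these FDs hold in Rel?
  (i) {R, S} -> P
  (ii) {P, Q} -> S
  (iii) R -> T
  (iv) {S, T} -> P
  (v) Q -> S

3

(i) {R, S} -> P: every LHS value maps to a single RHS value — holds.
(ii) {P, Q} -> S: every LHS value maps to a single RHS value — holds.
(iii) R -> T: R=35: rows 1, 3, 7 → T takes values {829, 844, 830} — violation; R=37: rows 2, 4 → T takes values {830, 829} — violation — fails.
(iv) {S, T} -> P: every LHS value maps to a single RHS value — holds.
(v) Q -> S: Q=21: rows 4, 7, 9 → S takes values {849, 859} — violation — fails.
3 of the 5 dependencies hold.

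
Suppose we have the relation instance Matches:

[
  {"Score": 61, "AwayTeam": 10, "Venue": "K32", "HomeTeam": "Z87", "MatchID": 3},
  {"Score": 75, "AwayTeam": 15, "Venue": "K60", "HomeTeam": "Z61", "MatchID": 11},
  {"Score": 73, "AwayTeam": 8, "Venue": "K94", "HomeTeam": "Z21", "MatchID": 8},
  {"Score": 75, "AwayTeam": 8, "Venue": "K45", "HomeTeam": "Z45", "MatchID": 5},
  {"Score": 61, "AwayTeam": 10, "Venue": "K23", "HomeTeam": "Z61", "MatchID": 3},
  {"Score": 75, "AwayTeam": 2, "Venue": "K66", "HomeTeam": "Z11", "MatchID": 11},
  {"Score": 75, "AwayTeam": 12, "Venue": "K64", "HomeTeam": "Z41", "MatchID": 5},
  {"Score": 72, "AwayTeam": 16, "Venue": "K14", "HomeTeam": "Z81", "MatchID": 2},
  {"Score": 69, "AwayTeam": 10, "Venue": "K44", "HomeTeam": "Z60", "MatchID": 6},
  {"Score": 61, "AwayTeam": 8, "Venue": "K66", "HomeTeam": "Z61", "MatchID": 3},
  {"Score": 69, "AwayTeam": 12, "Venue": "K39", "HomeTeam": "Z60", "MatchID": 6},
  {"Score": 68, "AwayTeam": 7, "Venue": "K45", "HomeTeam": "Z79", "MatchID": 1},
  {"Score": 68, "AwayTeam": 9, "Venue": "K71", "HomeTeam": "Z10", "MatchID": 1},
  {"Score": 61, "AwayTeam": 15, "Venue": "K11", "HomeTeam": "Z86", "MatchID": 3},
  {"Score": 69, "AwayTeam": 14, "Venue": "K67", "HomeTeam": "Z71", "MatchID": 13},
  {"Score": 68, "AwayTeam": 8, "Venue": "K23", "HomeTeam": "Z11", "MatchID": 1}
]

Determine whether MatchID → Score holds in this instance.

MatchID=3: 4 rows → Score = 61, 61, 61, 61 ✓
MatchID=11: 2 rows → Score = 75, 75 ✓
MatchID=8: 1 row → Score = 73 ✓
MatchID=5: 2 rows → Score = 75, 75 ✓
MatchID=2: 1 row → Score = 72 ✓
MatchID=6: 2 rows → Score = 69, 69 ✓
MatchID=1: 3 rows → Score = 68, 68, 68 ✓
MatchID=13: 1 row → Score = 69 ✓
Every MatchID value is associated with a single Score value, so MatchID → Score holds.

Yes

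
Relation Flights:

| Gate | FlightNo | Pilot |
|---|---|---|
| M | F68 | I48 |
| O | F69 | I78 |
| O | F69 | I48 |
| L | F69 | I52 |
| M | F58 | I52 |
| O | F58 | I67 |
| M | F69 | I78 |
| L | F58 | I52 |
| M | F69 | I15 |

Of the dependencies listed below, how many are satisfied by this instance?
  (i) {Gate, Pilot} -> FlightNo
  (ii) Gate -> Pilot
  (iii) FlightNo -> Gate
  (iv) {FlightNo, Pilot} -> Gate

(i) {Gate, Pilot} -> FlightNo: (Gate=L, Pilot=I52): 2 rows → FlightNo takes values {F69, F58} — violation — fails.
(ii) Gate -> Pilot: Gate=M: 4 rows → Pilot takes values {I48, I52, I78, I15} — violation; Gate=O: 3 rows → Pilot takes values {I78, I48, I67} — violation — fails.
(iii) FlightNo -> Gate: FlightNo=F69: 5 rows → Gate takes values {O, L, M} — violation; FlightNo=F58: 3 rows → Gate takes values {M, O, L} — violation — fails.
(iv) {FlightNo, Pilot} -> Gate: (FlightNo=F69, Pilot=I78): 2 rows → Gate takes values {O, M} — violation; (FlightNo=F58, Pilot=I52): 2 rows → Gate takes values {M, L} — violation — fails.
None of the 4 dependencies hold.

0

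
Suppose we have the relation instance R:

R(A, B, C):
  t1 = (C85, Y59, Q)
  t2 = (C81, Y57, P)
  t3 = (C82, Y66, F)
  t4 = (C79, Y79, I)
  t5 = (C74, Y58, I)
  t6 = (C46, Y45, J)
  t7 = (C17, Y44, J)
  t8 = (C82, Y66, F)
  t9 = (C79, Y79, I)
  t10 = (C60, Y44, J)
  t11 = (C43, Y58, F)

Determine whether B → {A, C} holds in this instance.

No

B=Y59: row 1 → {A,C} = (C85, Q) ✓
B=Y57: row 2 → {A,C} = (C81, P) ✓
B=Y66: rows 3, 8 → {A,C} = (C82, F), (C82, F) ✓
B=Y79: rows 4, 9 → {A,C} = (C79, I), (C79, I) ✓
B=Y58: rows 5, 11 → {A,C} takes values {(C74, I), (C43, F)} — violation
B=Y45: row 6 → {A,C} = (C46, J) ✓
B=Y44: rows 7, 10 → {A,C} takes values {(C17, J), (C60, J)} — violation
Two rows agree on B but differ on {A, C}, so B → {A, C} does not hold.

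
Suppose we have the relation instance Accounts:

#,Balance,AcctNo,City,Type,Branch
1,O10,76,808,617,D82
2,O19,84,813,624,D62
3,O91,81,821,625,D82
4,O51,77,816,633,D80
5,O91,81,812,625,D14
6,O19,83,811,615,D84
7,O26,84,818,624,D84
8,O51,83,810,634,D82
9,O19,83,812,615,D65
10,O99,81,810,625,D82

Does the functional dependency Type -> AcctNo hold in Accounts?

Type=617: row 1 → AcctNo = 76 ✓
Type=624: rows 2, 7 → AcctNo = 84, 84 ✓
Type=625: rows 3, 5, 10 → AcctNo = 81, 81, 81 ✓
Type=633: row 4 → AcctNo = 77 ✓
Type=615: rows 6, 9 → AcctNo = 83, 83 ✓
Type=634: row 8 → AcctNo = 83 ✓
Every Type value is associated with a single AcctNo value, so Type -> AcctNo holds.

Yes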